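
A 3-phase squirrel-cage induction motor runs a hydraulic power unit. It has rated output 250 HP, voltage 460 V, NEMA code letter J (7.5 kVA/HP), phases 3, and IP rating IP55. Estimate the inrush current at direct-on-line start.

2350 A

S_LR = 7.5 × 250 = 1875 kVA
I_LR = S_LR/(√3·V_L) = 1875000/(1.732×460) = 2350 A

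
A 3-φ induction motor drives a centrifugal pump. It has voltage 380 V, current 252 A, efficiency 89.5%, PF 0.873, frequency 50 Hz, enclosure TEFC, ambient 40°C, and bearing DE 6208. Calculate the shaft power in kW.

P_in = √3·V·I·cosφ = 1.732 × 380 × 252 × 0.873 = 144793 W
P_out = η·P_in = 0.895 × 144793 = 129590 W

130 kW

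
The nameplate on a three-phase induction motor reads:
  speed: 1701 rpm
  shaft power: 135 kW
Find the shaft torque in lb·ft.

559 lb·ft

ω = 2π × 1701/60 = 178.1 rad/s
τ = P/ω = 135000/178.1 = 758 N·m
In lb·ft: 758/1.356 = 559 lb·ft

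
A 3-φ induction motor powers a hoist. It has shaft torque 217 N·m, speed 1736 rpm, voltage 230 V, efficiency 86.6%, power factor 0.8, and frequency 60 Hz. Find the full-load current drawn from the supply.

ω = 2π×1736/60 = 181.8 rad/s; P_out = τω = 217 × 181.8 = 39451 W
P_in = P_out / η = 39451 / 0.866 = 45555 W
I_L = P_in / (√3·V_L·cosφ) = 45555 / (1.732 × 230 × 0.8) = 143 A

143 A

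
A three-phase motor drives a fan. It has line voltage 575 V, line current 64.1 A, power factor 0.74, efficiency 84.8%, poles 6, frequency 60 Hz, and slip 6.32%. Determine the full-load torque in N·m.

P_in = √3·V·I·cosφ = 1.732 × 575 × 64.1 × 0.74 = 47240 W
P_out = η·P_in = 0.848 × 47240 = 40060 W
n_s = 120×60/6 = 1200 rpm; n = 1200×(1−0.0632) = 1124 rpm
ω = 2π×1124/60 = 117.7 rad/s
τ = P_out/ω = 40060/117.7 = 340 N·m

340 N·m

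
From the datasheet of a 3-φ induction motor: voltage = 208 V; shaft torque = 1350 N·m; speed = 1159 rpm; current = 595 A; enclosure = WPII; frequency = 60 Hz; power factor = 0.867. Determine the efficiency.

ω = 2π × 1159/60 = 121.4 rad/s; P_out = τω = 1350 × 121.4 = 163890 W
P_in = √3·V_L·I_L·cosφ = 1.732 × 208 × 595 × 0.867 = 185843 W
η = P_out / P_in = 163890 / 185843 = 0.882 = 88.2%

88.2 %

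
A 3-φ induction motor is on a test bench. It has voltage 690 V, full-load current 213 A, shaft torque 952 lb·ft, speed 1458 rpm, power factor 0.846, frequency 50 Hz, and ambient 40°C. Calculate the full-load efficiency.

91.5 %

τ = 952 lb·ft × 1.356 = 1291 N·m
ω = 2π × 1458/60 = 152.7 rad/s; P_out = τω = 1291 × 152.7 = 197136 W
P_in = √3·V_L·I_L·cosφ = 1.732 × 690 × 213 × 0.846 = 215351 W
η = P_out / P_in = 197136 / 215351 = 0.915 = 91.5%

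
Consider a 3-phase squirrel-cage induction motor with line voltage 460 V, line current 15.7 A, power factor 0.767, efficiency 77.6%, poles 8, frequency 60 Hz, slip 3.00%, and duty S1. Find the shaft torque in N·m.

81.4 N·m

P_in = √3·V·I·cosφ = 1.732 × 460 × 15.7 × 0.767 = 9594 W
P_out = η·P_in = 0.776 × 9594 = 7445 W
n_s = 120×60/8 = 900 rpm; n = 900×(1−0.03) = 873 rpm
ω = 2π×873/60 = 91.42 rad/s
τ = P_out/ω = 7445/91.42 = 81.4 N·m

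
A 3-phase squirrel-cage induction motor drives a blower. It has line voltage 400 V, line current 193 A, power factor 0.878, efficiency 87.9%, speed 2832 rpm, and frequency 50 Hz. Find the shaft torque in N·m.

P_in = √3·V·I·cosφ = 1.732 × 400 × 193 × 0.878 = 117398 W
P_out = η·P_in = 0.879 × 117398 = 103193 W
n = 2832 rpm
ω = 2π×2832/60 = 296.6 rad/s
τ = P_out/ω = 103193/296.6 = 348 N·m

348 N·m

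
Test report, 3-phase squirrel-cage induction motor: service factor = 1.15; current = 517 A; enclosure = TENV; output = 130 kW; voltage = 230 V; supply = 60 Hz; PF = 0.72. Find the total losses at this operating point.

18300 W

P_in = √3·V·I·cosφ = 1.732×230×517×0.72 = 148286 W
P_out = 130000 W
Losses = P_in − P_out = 148286 − 130000 = 18286 W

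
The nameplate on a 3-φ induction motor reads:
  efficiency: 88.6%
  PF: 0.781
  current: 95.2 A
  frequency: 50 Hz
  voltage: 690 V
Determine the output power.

P_in = √3·V·I·cosφ = 1.732 × 690 × 95.2 × 0.781 = 88856 W
P_out = η·P_in = 0.886 × 88856 = 78726 W

78.7 kW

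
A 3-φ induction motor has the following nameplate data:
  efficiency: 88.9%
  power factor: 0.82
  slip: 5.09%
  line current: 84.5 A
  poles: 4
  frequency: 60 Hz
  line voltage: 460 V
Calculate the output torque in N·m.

P_in = √3·V·I·cosφ = 1.732 × 460 × 84.5 × 0.82 = 55205 W
P_out = η·P_in = 0.889 × 55205 = 49077 W
n_s = 120×60/4 = 1800 rpm; n = 1800×(1−0.0509) = 1708 rpm
ω = 2π×1708/60 = 178.9 rad/s
τ = P_out/ω = 49077/178.9 = 274 N·m

274 N·m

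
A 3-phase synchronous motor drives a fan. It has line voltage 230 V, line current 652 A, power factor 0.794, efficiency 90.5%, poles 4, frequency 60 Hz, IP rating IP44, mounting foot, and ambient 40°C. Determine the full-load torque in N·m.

990 N·m

P_in = √3·V·I·cosφ = 1.732 × 230 × 652 × 0.794 = 206226 W
P_out = η·P_in = 0.905 × 206226 = 186635 W
n = n_s = 120×60/4 = 1800 rpm (synchronous)
ω = 2π×1800/60 = 188.5 rad/s
τ = P_out/ω = 186635/188.5 = 990 N·m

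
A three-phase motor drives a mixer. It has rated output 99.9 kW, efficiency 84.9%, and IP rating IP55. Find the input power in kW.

P_out = 99900 W
P_in = P_out/η = 99900/0.849 = 117668 W = 118 kW

118 kW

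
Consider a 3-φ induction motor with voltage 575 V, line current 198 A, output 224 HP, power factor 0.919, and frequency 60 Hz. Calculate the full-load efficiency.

92.2 %

P_out = 224 × 746 = 167104 W
P_in = √3·V_L·I_L·cosφ = 1.732 × 575 × 198 × 0.919 = 181216 W
η = P_out / P_in = 167104 / 181216 = 0.922 = 92.2%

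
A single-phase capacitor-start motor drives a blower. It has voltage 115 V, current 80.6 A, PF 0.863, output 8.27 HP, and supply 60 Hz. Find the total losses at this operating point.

P_in = V·I·cosφ = 115×80.6×0.863 = 7999 W
P_out = 8.27×746 = 6169 W
Losses = P_in − P_out = 7999 − 6169 = 1830 W

1.83 kW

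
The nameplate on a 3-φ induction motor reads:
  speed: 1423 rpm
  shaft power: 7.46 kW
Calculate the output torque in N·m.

50.1 N·m

ω = 2π × 1423/60 = 149 rad/s
τ = P/ω = 7460/149 = 50.1 N·m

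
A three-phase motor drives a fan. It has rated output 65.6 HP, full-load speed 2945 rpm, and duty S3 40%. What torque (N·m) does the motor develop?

P_out = 65.6 × 746 = 48938 W
ω = 2π × 2945/60 = 308.4 rad/s
τ = P_out/ω = 48938/308.4 = 159 N·m

159 N·m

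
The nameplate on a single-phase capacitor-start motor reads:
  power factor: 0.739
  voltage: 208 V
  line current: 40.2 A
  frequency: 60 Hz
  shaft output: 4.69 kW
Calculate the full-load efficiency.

75.9 %

P_out = 4.69 kW = 4690 W
P_in = V·I·cosφ = 208 × 40.2 × 0.739 = 6179 W
η = P_out / P_in = 4690 / 6179 = 0.759 = 75.9%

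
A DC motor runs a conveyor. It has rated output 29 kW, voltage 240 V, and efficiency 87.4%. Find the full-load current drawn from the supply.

P_out = 29 kW = 29000 W
P_in = P_out / η = 29000 / 0.874 = 33181 W
I = P_in / V = 33181 / 240 = 138 A

138 A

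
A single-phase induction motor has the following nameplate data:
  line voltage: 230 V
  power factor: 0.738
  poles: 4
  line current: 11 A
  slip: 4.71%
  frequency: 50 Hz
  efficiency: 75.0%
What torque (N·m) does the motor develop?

P_in = V·I·cosφ = 230 × 11 × 0.738 = 1867 W
P_out = η·P_in = 0.75 × 1867 = 1400 W
n_s = 120×50/4 = 1500 rpm; n = 1500×(1−0.0471) = 1429 rpm
ω = 2π×1429/60 = 149.6 rad/s
τ = P_out/ω = 1400/149.6 = 9.36 N·m

9.36 N·m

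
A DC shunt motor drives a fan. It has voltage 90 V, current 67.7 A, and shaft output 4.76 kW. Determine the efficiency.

P_out = 4.76 kW = 4760 W
P_in = V·I = 90 × 67.7 = 6093 W
η = P_out / P_in = 4760 / 6093 = 0.781 = 78.1%

78.1 %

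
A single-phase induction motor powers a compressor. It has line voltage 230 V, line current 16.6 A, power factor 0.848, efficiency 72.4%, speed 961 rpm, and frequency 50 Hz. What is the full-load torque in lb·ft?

17.2 lb·ft

P_in = V·I·cosφ = 230 × 16.6 × 0.848 = 3238 W
P_out = η·P_in = 0.724 × 3238 = 2344 W
n = 961 rpm
ω = 2π×961/60 = 100.6 rad/s
τ = P_out/ω = 2344/100.6 = 23.3 N·m
In lb·ft: 23.3/1.356 = 17.2 lb·ft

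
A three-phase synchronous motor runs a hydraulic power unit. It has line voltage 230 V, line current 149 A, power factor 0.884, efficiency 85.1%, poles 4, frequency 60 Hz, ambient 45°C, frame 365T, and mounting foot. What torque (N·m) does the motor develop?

P_in = √3·V·I·cosφ = 1.732 × 230 × 149 × 0.884 = 52470 W
P_out = η·P_in = 0.851 × 52470 = 44652 W
n = n_s = 120×60/4 = 1800 rpm (synchronous)
ω = 2π×1800/60 = 188.5 rad/s
τ = P_out/ω = 44652/188.5 = 237 N·m

237 N·m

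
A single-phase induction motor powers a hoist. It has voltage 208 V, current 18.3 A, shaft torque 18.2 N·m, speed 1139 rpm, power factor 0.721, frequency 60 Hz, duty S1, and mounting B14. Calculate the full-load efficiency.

ω = 2π × 1139/60 = 119.3 rad/s; P_out = τω = 18.2 × 119.3 = 2171 W
P_in = V·I·cosφ = 208 × 18.3 × 0.721 = 2744 W
η = P_out / P_in = 2171 / 2744 = 0.791 = 79.1%

79.1 %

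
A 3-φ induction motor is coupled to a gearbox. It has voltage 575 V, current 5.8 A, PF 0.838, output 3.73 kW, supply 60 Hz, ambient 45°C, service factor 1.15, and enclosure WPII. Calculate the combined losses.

1110 W

P_in = √3·V·I·cosφ = 1.732×575×5.8×0.838 = 4840 W
P_out = 3730 W
Losses = P_in − P_out = 4840 − 3730 = 1110 W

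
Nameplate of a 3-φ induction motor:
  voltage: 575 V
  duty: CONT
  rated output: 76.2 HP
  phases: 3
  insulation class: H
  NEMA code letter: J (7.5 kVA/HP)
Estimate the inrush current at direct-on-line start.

S_LR = 7.5 × 76.2 = 571.5 kVA
I_LR = S_LR/(√3·V_L) = 571500/(1.732×575) = 574 A

574 A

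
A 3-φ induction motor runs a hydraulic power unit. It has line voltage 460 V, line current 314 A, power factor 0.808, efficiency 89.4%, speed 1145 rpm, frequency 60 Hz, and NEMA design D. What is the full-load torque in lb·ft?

P_in = √3·V·I·cosφ = 1.732 × 460 × 314 × 0.808 = 202137 W
P_out = η·P_in = 0.894 × 202137 = 180710 W
n = 1145 rpm
ω = 2π×1145/60 = 119.9 rad/s
τ = P_out/ω = 180710/119.9 = 1507 N·m
In lb·ft: 1507/1.356 = 1110 lb·ft

1110 lb·ft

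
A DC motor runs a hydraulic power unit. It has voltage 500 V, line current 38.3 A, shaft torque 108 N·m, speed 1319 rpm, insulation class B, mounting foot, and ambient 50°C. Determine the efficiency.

77.9 %

ω = 2π × 1319/60 = 138.1 rad/s; P_out = τω = 108 × 138.1 = 14915 W
P_in = V·I = 500 × 38.3 = 19150 W
η = P_out / P_in = 14915 / 19150 = 0.779 = 77.9%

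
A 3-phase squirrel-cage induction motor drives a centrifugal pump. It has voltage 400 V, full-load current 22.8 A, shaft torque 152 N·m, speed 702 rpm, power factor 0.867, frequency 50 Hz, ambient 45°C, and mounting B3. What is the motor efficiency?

81.6 %

ω = 2π × 702/60 = 73.51 rad/s; P_out = τω = 152 × 73.51 = 11174 W
P_in = √3·V_L·I_L·cosφ = 1.732 × 400 × 22.8 × 0.867 = 13695 W
η = P_out / P_in = 11174 / 13695 = 0.816 = 81.6%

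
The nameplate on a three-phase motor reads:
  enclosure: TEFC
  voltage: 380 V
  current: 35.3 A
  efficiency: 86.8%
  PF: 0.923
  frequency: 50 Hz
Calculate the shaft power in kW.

P_in = √3·V·I·cosφ = 1.732 × 380 × 35.3 × 0.923 = 21444 W
P_out = η·P_in = 0.868 × 21444 = 18613 W

18.6 kW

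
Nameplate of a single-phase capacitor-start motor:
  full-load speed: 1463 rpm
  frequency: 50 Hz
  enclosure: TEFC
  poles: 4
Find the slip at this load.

n_s = 120f/p = 120×50/4 = 1500 rpm
s = (n_s − n)/n_s = (1500 − 1463)/1500 = 0.0247

2.47 %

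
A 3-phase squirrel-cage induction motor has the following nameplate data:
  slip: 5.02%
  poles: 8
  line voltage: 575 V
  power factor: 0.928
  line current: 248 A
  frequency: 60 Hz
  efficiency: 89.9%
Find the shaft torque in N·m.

2300 N·m

P_in = √3·V·I·cosφ = 1.732 × 575 × 248 × 0.928 = 229200 W
P_out = η·P_in = 0.899 × 229200 = 206051 W
n_s = 120×60/8 = 900 rpm; n = 900×(1−0.0502) = 855 rpm
ω = 2π×855/60 = 89.54 rad/s
τ = P_out/ω = 206051/89.54 = 2300 N·m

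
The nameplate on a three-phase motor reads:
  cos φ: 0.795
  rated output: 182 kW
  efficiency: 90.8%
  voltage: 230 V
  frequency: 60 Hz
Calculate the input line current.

633 A

P_out = 182 kW = 182000 W
P_in = P_out / η = 182000 / 0.908 = 200441 W
I_L = P_in / (√3·V_L·cosφ) = 200441 / (1.732 × 230 × 0.795) = 633 A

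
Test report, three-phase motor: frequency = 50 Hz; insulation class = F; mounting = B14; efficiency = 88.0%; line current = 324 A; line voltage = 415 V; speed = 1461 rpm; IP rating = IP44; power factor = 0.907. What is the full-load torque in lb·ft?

P_in = √3·V·I·cosφ = 1.732 × 415 × 324 × 0.907 = 211226 W
P_out = η·P_in = 0.88 × 211226 = 185879 W
n = 1461 rpm
ω = 2π×1461/60 = 153 rad/s
τ = P_out/ω = 185879/153 = 1215 N·m
In lb·ft: 1215/1.356 = 896 lb·ft

896 lb·ft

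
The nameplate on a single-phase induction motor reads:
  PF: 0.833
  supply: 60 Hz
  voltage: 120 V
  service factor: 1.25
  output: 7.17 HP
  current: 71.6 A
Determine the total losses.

P_in = V·I·cosφ = 120×71.6×0.833 = 7157 W
P_out = 7.17×746 = 5349 W
Losses = P_in − P_out = 7157 − 5349 = 1808 W

1.81 kW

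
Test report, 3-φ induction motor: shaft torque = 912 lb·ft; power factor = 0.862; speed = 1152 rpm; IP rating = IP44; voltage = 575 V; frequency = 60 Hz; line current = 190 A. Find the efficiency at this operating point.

91.5 %

τ = 912 lb·ft × 1.356 = 1237 N·m
ω = 2π × 1152/60 = 120.6 rad/s; P_out = τω = 1237 × 120.6 = 149182 W
P_in = √3·V_L·I_L·cosφ = 1.732 × 575 × 190 × 0.862 = 163109 W
η = P_out / P_in = 149182 / 163109 = 0.915 = 91.5%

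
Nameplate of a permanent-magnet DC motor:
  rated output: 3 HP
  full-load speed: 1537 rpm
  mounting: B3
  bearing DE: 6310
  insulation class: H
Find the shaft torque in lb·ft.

P_out = 3 × 746 = 2238 W
ω = 2π × 1537/60 = 161 rad/s
τ = P_out/ω = 2238/161 = 13.9 N·m
In lb·ft: 13.9/1.356 = 10.3 lb·ft

10.3 lb·ft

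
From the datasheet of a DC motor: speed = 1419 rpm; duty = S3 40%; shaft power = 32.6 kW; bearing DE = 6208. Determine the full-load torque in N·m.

ω = 2π × 1419/60 = 148.6 rad/s
τ = P/ω = 32600/148.6 = 219 N·m

219 N·m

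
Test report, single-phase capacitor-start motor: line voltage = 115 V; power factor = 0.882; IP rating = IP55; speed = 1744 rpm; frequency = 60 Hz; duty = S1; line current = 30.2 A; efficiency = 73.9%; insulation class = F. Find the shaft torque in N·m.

12.4 N·m

P_in = V·I·cosφ = 115 × 30.2 × 0.882 = 3063 W
P_out = η·P_in = 0.739 × 3063 = 2264 W
n = 1744 rpm
ω = 2π×1744/60 = 182.6 rad/s
τ = P_out/ω = 2264/182.6 = 12.4 N·m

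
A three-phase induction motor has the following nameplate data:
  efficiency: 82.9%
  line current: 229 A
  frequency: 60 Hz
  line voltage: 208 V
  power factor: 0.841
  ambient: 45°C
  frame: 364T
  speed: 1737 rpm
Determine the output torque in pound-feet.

P_in = √3·V·I·cosφ = 1.732 × 208 × 229 × 0.841 = 69381 W
P_out = η·P_in = 0.829 × 69381 = 57517 W
n = 1737 rpm
ω = 2π×1737/60 = 181.9 rad/s
τ = P_out/ω = 57517/181.9 = 316.2 N·m
In lb·ft: 316.2/1.356 = 233 lb·ft

233 lb·ft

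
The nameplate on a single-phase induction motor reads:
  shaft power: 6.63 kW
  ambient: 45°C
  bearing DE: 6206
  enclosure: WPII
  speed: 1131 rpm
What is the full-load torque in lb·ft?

41.3 lb·ft

ω = 2π × 1131/60 = 118.4 rad/s
τ = P/ω = 6630/118.4 = 56 N·m
In lb·ft: 56/1.356 = 41.3 lb·ft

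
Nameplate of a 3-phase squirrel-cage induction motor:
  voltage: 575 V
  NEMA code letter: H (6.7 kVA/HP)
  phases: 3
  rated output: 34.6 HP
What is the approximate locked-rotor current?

S_LR = 6.7 × 34.6 = 231.82 kVA
I_LR = S_LR/(√3·V_L) = 231820/(1.732×575) = 233 A

233 A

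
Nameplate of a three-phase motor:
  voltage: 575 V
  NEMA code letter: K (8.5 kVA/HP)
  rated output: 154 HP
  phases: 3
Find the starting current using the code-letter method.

1310 A

S_LR = 8.5 × 154 = 1309 kVA
I_LR = S_LR/(√3·V_L) = 1309000/(1.732×575) = 1310 A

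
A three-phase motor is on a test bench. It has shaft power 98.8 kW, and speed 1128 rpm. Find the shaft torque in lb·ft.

ω = 2π × 1128/60 = 118.1 rad/s
τ = P/ω = 98800/118.1 = 836.6 N·m
In lb·ft: 836.6/1.356 = 617 lb·ft

617 lb·ft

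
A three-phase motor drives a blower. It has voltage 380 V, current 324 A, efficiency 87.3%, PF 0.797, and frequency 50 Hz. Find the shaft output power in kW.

148 kW

P_in = √3·V·I·cosφ = 1.732 × 380 × 324 × 0.797 = 169955 W
P_out = η·P_in = 0.873 × 169955 = 148371 W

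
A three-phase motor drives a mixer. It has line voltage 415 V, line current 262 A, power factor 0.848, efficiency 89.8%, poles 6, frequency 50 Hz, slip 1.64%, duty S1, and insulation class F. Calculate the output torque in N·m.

1390 N·m

P_in = √3·V·I·cosφ = 1.732 × 415 × 262 × 0.848 = 159696 W
P_out = η·P_in = 0.898 × 159696 = 143407 W
n_s = 120×50/6 = 1000 rpm; n = 1000×(1−0.0164) = 984 rpm
ω = 2π×984/60 = 103 rad/s
τ = P_out/ω = 143407/103 = 1390 N·m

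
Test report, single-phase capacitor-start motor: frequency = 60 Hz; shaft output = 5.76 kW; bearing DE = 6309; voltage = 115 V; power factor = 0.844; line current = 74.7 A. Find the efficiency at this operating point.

P_out = 5.76 kW = 5760 W
P_in = V·I·cosφ = 115 × 74.7 × 0.844 = 7250 W
η = P_out / P_in = 5760 / 7250 = 0.794 = 79.4%

79.4 %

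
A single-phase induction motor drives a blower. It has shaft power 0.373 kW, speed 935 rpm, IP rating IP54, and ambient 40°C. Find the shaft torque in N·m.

3.81 N·m

ω = 2π × 935/60 = 97.91 rad/s
τ = P/ω = 373/97.91 = 3.81 N·m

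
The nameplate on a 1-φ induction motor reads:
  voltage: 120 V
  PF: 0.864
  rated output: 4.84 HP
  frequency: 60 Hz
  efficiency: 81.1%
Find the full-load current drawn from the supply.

42.9 A

P_out = 4.84 × 746 = 3611 W
P_in = P_out / η = 3611 / 0.811 = 4453 W
I = P_in / (V·cosφ) = 4453 / (120 × 0.864) = 42.9 A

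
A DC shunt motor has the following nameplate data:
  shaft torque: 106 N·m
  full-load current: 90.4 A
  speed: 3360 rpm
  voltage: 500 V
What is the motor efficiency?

82.5 %

ω = 2π × 3360/60 = 351.9 rad/s; P_out = τω = 106 × 351.9 = 37301 W
P_in = V·I = 500 × 90.4 = 45200 W
η = P_out / P_in = 37301 / 45200 = 0.825 = 82.5%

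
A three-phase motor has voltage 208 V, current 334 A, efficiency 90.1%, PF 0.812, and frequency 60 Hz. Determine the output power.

P_in = √3·V·I·cosφ = 1.732 × 208 × 334 × 0.812 = 97704 W
P_out = η·P_in = 0.901 × 97704 = 88031 W

88 kW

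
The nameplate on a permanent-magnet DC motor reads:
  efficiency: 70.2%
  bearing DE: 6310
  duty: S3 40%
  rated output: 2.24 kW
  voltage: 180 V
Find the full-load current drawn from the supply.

P_out = 2.24 kW = 2240 W
P_in = P_out / η = 2240 / 0.702 = 3191 W
I = P_in / V = 3191 / 180 = 17.7 A

17.7 A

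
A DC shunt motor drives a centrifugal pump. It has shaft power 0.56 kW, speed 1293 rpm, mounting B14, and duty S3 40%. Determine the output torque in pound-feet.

ω = 2π × 1293/60 = 135.4 rad/s
τ = P/ω = 560/135.4 = 4.136 N·m
In lb·ft: 4.136/1.356 = 3.05 lb·ft

3.05 lb·ft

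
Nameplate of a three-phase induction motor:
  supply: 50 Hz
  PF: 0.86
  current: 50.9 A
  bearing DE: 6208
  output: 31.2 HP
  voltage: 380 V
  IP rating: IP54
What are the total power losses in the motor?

5.54 kW

P_in = √3·V·I·cosφ = 1.732×380×50.9×0.86 = 28810 W
P_out = 31.2×746 = 23275 W
Losses = P_in − P_out = 28810 − 23275 = 5535 W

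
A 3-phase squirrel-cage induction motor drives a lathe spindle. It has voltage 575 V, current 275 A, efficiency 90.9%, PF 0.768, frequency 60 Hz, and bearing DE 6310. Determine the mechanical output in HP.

256 HP

P_in = √3·V·I·cosφ = 1.732 × 575 × 275 × 0.768 = 210334 W
P_out = η·P_in = 0.909 × 210334 = 191194 W
= 191194/746 = 256 HP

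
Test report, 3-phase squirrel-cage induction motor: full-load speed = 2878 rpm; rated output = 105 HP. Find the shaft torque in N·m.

260 N·m

P_out = 105 × 746 = 78330 W
ω = 2π × 2878/60 = 301.4 rad/s
τ = P_out/ω = 78330/301.4 = 260 N·m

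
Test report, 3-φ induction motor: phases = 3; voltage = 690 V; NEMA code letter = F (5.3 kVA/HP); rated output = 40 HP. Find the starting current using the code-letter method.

S_LR = 5.3 × 40 = 212 kVA
I_LR = S_LR/(√3·V_L) = 212000/(1.732×690) = 177 A

177 A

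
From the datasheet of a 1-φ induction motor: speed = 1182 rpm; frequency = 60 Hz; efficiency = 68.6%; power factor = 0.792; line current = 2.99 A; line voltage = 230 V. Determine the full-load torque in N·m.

P_in = V·I·cosφ = 230 × 2.99 × 0.792 = 545 W
P_out = η·P_in = 0.686 × 545 = 374 W
n = 1182 rpm
ω = 2π×1182/60 = 123.8 rad/s
τ = P_out/ω = 374/123.8 = 3.02 N·m

3.02 N·m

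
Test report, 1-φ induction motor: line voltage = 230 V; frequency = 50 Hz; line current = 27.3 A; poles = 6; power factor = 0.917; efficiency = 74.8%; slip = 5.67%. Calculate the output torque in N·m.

P_in = V·I·cosφ = 230 × 27.3 × 0.917 = 5758 W
P_out = η·P_in = 0.748 × 5758 = 4307 W
n_s = 120×50/6 = 1000 rpm; n = 1000×(1−0.0567) = 943 rpm
ω = 2π×943/60 = 98.75 rad/s
τ = P_out/ω = 4307/98.75 = 43.6 N·m

43.6 N·m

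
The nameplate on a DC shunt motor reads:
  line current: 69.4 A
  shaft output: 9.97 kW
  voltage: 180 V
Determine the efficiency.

P_out = 9.97 kW = 9970 W
P_in = V·I = 180 × 69.4 = 12492 W
η = P_out / P_in = 9970 / 12492 = 0.798 = 79.8%

79.8 %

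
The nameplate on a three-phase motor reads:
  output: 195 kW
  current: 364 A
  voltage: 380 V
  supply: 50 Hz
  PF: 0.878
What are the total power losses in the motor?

15300 W

P_in = √3·V·I·cosφ = 1.732×380×364×0.878 = 210343 W
P_out = 195000 W
Losses = P_in − P_out = 210343 − 195000 = 15343 W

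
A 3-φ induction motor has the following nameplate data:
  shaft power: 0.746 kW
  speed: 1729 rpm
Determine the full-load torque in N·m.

ω = 2π × 1729/60 = 181.1 rad/s
τ = P/ω = 746/181.1 = 4.12 N·m

4.12 N·m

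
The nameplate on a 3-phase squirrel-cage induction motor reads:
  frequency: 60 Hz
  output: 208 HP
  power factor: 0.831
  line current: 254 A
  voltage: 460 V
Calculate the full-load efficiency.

P_out = 208 × 746 = 155168 W
P_in = √3·V_L·I_L·cosφ = 1.732 × 460 × 254 × 0.831 = 168167 W
η = P_out / P_in = 155168 / 168167 = 0.923 = 92.3%

92.3 %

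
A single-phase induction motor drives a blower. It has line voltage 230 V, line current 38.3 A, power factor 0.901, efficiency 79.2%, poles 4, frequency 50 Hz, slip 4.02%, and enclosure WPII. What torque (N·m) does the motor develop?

P_in = V·I·cosφ = 230 × 38.3 × 0.901 = 7937 W
P_out = η·P_in = 0.792 × 7937 = 6286 W
n_s = 120×50/4 = 1500 rpm; n = 1500×(1−0.0402) = 1440 rpm
ω = 2π×1440/60 = 150.8 rad/s
τ = P_out/ω = 6286/150.8 = 41.7 N·m

41.7 N·m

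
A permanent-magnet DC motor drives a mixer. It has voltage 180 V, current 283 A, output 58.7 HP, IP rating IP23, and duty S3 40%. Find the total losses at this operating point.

P_in = V·I = 180×283 = 50940 W
P_out = 58.7×746 = 43790 W
Losses = P_in − P_out = 50940 − 43790 = 7150 W

7.15 kW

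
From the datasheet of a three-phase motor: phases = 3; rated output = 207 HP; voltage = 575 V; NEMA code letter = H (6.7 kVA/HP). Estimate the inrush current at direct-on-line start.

1390 A

S_LR = 6.7 × 207 = 1386.9 kVA
I_LR = S_LR/(√3·V_L) = 1386900/(1.732×575) = 1390 A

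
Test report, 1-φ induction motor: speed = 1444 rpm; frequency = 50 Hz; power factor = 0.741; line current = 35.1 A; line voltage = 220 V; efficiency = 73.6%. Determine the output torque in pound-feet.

20.5 lb·ft

P_in = V·I·cosφ = 220 × 35.1 × 0.741 = 5722 W
P_out = η·P_in = 0.736 × 5722 = 4211 W
n = 1444 rpm
ω = 2π×1444/60 = 151.2 rad/s
τ = P_out/ω = 4211/151.2 = 27.85 N·m
In lb·ft: 27.85/1.356 = 20.5 lb·ft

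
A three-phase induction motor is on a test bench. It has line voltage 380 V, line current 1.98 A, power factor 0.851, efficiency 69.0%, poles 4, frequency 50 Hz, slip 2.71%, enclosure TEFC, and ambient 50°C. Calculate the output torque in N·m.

5.01 N·m

P_in = √3·V·I·cosφ = 1.732 × 380 × 1.98 × 0.851 = 1109 W
P_out = η·P_in = 0.69 × 1109 = 765 W
n_s = 120×50/4 = 1500 rpm; n = 1500×(1−0.0271) = 1459 rpm
ω = 2π×1459/60 = 152.8 rad/s
τ = P_out/ω = 765/152.8 = 5.01 N·m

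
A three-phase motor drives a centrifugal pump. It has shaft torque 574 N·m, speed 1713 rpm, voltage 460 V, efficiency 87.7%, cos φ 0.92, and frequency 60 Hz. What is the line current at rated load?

160 A

ω = 2π×1713/60 = 179.4 rad/s; P_out = τω = 574 × 179.4 = 102976 W
P_in = P_out / η = 102976 / 0.877 = 117418 W
I_L = P_in / (√3·V_L·cosφ) = 117418 / (1.732 × 460 × 0.92) = 160 A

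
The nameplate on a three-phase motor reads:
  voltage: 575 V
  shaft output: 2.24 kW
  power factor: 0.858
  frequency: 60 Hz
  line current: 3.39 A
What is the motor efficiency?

77.3 %

P_out = 2.24 kW = 2240 W
P_in = √3·V_L·I_L·cosφ = 1.732 × 575 × 3.39 × 0.858 = 2897 W
η = P_out / P_in = 2240 / 2897 = 0.773 = 77.3%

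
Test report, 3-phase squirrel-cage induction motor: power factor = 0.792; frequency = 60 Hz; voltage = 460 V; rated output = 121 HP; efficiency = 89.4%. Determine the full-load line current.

P_out = 121 × 746 = 90266 W
P_in = P_out / η = 90266 / 0.894 = 100969 W
I_L = P_in / (√3·V_L·cosφ) = 100969 / (1.732 × 460 × 0.792) = 160 A

160 A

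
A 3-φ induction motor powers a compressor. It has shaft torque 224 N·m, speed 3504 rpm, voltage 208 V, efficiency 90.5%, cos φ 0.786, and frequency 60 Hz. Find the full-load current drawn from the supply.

321 A

ω = 2π×3504/60 = 366.9 rad/s; P_out = τω = 224 × 366.9 = 82186 W
P_in = P_out / η = 82186 / 0.905 = 90813 W
I_L = P_in / (√3·V_L·cosφ) = 90813 / (1.732 × 208 × 0.786) = 321 A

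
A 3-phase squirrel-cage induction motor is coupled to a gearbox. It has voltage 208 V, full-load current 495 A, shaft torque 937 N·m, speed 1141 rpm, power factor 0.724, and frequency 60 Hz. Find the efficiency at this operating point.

ω = 2π × 1141/60 = 119.5 rad/s; P_out = τω = 937 × 119.5 = 111972 W
P_in = √3·V_L·I_L·cosφ = 1.732 × 208 × 495 × 0.724 = 129109 W
η = P_out / P_in = 111972 / 129109 = 0.867 = 86.7%

86.7 %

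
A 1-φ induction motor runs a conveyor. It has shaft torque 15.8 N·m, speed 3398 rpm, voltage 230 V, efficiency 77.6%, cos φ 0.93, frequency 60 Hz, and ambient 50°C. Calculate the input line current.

33.9 A

ω = 2π×3398/60 = 355.8 rad/s; P_out = τω = 15.8 × 355.8 = 5622 W
P_in = P_out / η = 5622 / 0.776 = 7245 W
I = P_in / (V·cosφ) = 7245 / (230 × 0.93) = 33.9 A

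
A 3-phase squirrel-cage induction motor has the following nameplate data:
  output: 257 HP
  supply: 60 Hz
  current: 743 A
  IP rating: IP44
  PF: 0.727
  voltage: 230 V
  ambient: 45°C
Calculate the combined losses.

23.5 kW

P_in = √3·V·I·cosφ = 1.732×230×743×0.727 = 215179 W
P_out = 257×746 = 191722 W
Losses = P_in − P_out = 215179 − 191722 = 23457 W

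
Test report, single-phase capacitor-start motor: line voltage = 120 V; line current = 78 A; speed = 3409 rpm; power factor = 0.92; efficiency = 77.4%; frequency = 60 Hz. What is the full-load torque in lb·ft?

P_in = V·I·cosφ = 120 × 78 × 0.92 = 8611 W
P_out = η·P_in = 0.774 × 8611 = 6665 W
n = 3409 rpm
ω = 2π×3409/60 = 357 rad/s
τ = P_out/ω = 6665/357 = 18.67 N·m
In lb·ft: 18.67/1.356 = 13.8 lb·ft

13.8 lb·ft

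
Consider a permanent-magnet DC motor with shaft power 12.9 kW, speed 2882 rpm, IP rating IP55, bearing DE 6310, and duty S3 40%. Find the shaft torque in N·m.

42.7 N·m

ω = 2π × 2882/60 = 301.8 rad/s
τ = P/ω = 12900/301.8 = 42.7 N·m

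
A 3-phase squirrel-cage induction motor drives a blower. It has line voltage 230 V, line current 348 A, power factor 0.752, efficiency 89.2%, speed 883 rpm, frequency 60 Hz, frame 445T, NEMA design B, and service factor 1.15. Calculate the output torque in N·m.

1010 N·m

P_in = √3·V·I·cosφ = 1.732 × 230 × 348 × 0.752 = 104249 W
P_out = η·P_in = 0.892 × 104249 = 92990 W
n = 883 rpm
ω = 2π×883/60 = 92.47 rad/s
τ = P_out/ω = 92990/92.47 = 1010 N·m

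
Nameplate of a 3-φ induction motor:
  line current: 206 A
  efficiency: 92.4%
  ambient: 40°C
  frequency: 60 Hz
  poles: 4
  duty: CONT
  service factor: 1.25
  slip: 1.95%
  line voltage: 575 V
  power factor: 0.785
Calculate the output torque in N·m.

805 N·m

P_in = √3·V·I·cosφ = 1.732 × 575 × 206 × 0.785 = 161047 W
P_out = η·P_in = 0.924 × 161047 = 148807 W
n_s = 120×60/4 = 1800 rpm; n = 1800×(1−0.0195) = 1765 rpm
ω = 2π×1765/60 = 184.8 rad/s
τ = P_out/ω = 148807/184.8 = 805 N·m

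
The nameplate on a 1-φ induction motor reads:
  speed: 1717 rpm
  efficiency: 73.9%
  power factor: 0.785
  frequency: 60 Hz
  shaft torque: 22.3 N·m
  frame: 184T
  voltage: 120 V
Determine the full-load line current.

ω = 2π×1717/60 = 179.8 rad/s; P_out = τω = 22.3 × 179.8 = 4010 W
P_in = P_out / η = 4010 / 0.739 = 5426 W
I = P_in / (V·cosφ) = 5426 / (120 × 0.785) = 57.6 A

57.6 A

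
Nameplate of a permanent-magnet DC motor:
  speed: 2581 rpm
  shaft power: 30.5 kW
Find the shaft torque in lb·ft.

83.2 lb·ft

ω = 2π × 2581/60 = 270.3 rad/s
τ = P/ω = 30500/270.3 = 112.8 N·m
In lb·ft: 112.8/1.356 = 83.2 lb·ft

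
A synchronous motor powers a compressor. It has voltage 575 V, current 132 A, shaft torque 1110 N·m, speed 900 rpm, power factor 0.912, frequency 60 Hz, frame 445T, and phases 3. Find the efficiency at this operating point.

ω = 2π × 900/60 = 94.25 rad/s; P_out = τω = 1110 × 94.25 = 104618 W
P_in = √3·V_L·I_L·cosφ = 1.732 × 575 × 132 × 0.912 = 119890 W
η = P_out / P_in = 104618 / 119890 = 0.873 = 87.3%

87.3 %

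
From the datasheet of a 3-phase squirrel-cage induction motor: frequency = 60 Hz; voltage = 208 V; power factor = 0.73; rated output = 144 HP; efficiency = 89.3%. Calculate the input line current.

P_out = 144 × 746 = 107424 W
P_in = P_out / η = 107424 / 0.893 = 120296 W
I_L = P_in / (√3·V_L·cosφ) = 120296 / (1.732 × 208 × 0.73) = 457 A

457 A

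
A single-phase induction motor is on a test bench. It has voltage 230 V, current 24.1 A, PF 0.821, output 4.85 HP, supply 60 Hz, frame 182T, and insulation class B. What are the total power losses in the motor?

P_in = V·I·cosφ = 230×24.1×0.821 = 4551 W
P_out = 4.85×746 = 3618 W
Losses = P_in − P_out = 4551 − 3618 = 933 W

933 W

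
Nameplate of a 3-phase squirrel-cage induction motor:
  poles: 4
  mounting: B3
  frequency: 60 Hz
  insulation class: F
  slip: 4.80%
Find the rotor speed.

n_s = 120f/p = 120×60/4 = 1800 rpm
n = n_s(1 − s) = 1800 × (1 − 0.048) = 1714 rpm

1714 rpm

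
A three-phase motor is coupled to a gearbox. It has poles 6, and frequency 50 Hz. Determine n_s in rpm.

n_s = 120f/p = 120×50/6 = 1000 rpm

1000 rpm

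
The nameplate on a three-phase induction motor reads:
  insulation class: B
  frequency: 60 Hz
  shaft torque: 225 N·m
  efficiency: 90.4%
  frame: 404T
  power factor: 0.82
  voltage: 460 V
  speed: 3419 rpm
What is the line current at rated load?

136 A

ω = 2π×3419/60 = 358 rad/s; P_out = τω = 225 × 358 = 80550 W
P_in = P_out / η = 80550 / 0.904 = 89104 W
I_L = P_in / (√3·V_L·cosφ) = 89104 / (1.732 × 460 × 0.82) = 136 A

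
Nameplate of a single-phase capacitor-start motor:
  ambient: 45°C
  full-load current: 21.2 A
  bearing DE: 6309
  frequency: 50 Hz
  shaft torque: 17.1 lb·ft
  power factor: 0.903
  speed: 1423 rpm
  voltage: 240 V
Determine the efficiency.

75.2 %

τ = 17.1 lb·ft × 1.356 = 23.19 N·m
ω = 2π × 1423/60 = 149 rad/s; P_out = τω = 23.19 × 149 = 3455 W
P_in = V·I·cosφ = 240 × 21.2 × 0.903 = 4594 W
η = P_out / P_in = 3455 / 4594 = 0.752 = 75.2%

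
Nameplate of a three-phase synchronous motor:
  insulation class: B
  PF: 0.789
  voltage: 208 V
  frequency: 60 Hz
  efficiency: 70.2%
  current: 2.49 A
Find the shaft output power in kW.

P_in = √3·V·I·cosφ = 1.732 × 208 × 2.49 × 0.789 = 708 W
P_out = η·P_in = 0.702 × 708 = 497 W

0.497 kW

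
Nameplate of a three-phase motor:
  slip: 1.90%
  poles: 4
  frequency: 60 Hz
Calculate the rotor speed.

1766 rpm

n_s = 120f/p = 120×60/4 = 1800 rpm
n = n_s(1 − s) = 1800 × (1 − 0.019) = 1766 rpm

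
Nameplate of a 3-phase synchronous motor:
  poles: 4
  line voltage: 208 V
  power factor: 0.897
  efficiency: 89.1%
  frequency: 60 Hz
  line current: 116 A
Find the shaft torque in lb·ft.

P_in = √3·V·I·cosφ = 1.732 × 208 × 116 × 0.897 = 37485 W
P_out = η·P_in = 0.891 × 37485 = 33399 W
n = n_s = 120×60/4 = 1800 rpm (synchronous)
ω = 2π×1800/60 = 188.5 rad/s
τ = P_out/ω = 33399/188.5 = 177.2 N·m
In lb·ft: 177.2/1.356 = 131 lb·ft

131 lb·ft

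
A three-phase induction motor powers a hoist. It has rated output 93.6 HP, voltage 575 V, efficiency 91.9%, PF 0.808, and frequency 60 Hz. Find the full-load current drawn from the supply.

P_out = 93.6 × 746 = 69826 W
P_in = P_out / η = 69826 / 0.919 = 75980 W
I_L = P_in / (√3·V_L·cosφ) = 75980 / (1.732 × 575 × 0.808) = 94.4 A

94.4 A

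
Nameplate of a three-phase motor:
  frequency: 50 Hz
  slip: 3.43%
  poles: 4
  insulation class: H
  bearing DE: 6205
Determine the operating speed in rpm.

n_s = 120f/p = 120×50/4 = 1500 rpm
n = n_s(1 − s) = 1500 × (1 − 0.0343) = 1449 rpm

1449 rpm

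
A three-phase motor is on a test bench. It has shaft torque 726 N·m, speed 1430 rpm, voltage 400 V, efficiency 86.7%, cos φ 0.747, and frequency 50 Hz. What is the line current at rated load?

ω = 2π×1430/60 = 149.7 rad/s; P_out = τω = 726 × 149.7 = 108682 W
P_in = P_out / η = 108682 / 0.867 = 125354 W
I_L = P_in / (√3·V_L·cosφ) = 125354 / (1.732 × 400 × 0.747) = 242 A

242 A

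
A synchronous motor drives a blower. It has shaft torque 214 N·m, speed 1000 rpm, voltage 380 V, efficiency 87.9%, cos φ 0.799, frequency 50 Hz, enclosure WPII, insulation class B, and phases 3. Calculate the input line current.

48.5 A

ω = 2π×1000/60 = 104.7 rad/s; P_out = τω = 214 × 104.7 = 22406 W
P_in = P_out / η = 22406 / 0.879 = 25490 W
I_L = P_in / (√3·V_L·cosφ) = 25490 / (1.732 × 380 × 0.799) = 48.5 A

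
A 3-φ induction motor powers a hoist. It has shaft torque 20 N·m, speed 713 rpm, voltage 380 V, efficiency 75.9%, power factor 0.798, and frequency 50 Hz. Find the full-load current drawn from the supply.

3.75 A

ω = 2π×713/60 = 74.67 rad/s; P_out = τω = 20 × 74.67 = 1493 W
P_in = P_out / η = 1493 / 0.759 = 1967 W
I_L = P_in / (√3·V_L·cosφ) = 1967 / (1.732 × 380 × 0.798) = 3.75 A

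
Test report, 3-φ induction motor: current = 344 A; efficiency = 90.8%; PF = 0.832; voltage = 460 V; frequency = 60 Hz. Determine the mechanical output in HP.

278 HP

P_in = √3·V·I·cosφ = 1.732 × 460 × 344 × 0.832 = 228028 W
P_out = η·P_in = 0.908 × 228028 = 207049 W
= 207049/746 = 278 HP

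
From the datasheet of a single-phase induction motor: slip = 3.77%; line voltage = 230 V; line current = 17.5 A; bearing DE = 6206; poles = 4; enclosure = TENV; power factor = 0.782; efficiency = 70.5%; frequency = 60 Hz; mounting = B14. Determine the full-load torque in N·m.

12.2 N·m

P_in = V·I·cosφ = 230 × 17.5 × 0.782 = 3148 W
P_out = η·P_in = 0.705 × 3148 = 2219 W
n_s = 120×60/4 = 1800 rpm; n = 1800×(1−0.0377) = 1732 rpm
ω = 2π×1732/60 = 181.4 rad/s
τ = P_out/ω = 2219/181.4 = 12.2 N·m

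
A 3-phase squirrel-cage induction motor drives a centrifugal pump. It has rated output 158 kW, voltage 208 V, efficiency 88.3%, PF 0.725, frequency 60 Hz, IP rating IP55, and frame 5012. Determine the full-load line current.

P_out = 158 kW = 158000 W
P_in = P_out / η = 158000 / 0.883 = 178935 W
I_L = P_in / (√3·V_L·cosφ) = 178935 / (1.732 × 208 × 0.725) = 685 A

685 A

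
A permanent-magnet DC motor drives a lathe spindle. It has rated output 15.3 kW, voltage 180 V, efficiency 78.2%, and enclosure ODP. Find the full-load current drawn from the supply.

109 A

P_out = 15.3 kW = 15300 W
P_in = P_out / η = 15300 / 0.782 = 19565 W
I = P_in / V = 19565 / 180 = 109 A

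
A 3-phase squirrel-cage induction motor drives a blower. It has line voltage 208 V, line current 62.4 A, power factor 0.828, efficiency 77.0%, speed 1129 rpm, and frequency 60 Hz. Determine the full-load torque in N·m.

121 N·m

P_in = √3·V·I·cosφ = 1.732 × 208 × 62.4 × 0.828 = 18613 W
P_out = η·P_in = 0.77 × 18613 = 14332 W
n = 1129 rpm
ω = 2π×1129/60 = 118.2 rad/s
τ = P_out/ω = 14332/118.2 = 121 N·m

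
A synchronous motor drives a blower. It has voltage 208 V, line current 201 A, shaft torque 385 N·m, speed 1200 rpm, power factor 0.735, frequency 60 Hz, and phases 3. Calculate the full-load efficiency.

ω = 2π × 1200/60 = 125.7 rad/s; P_out = τω = 385 × 125.7 = 48395 W
P_in = √3·V_L·I_L·cosφ = 1.732 × 208 × 201 × 0.735 = 53222 W
η = P_out / P_in = 48395 / 53222 = 0.909 = 90.9%

90.9 %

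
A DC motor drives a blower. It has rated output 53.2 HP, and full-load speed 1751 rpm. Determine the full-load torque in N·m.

216 N·m

P_out = 53.2 × 746 = 39687 W
ω = 2π × 1751/60 = 183.4 rad/s
τ = P_out/ω = 39687/183.4 = 216 N·m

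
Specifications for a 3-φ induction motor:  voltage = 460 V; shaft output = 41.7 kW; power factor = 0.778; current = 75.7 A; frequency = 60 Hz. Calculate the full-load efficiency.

88.9 %

P_out = 41.7 kW = 41700 W
P_in = √3·V_L·I_L·cosφ = 1.732 × 460 × 75.7 × 0.778 = 46923 W
η = P_out / P_in = 41700 / 46923 = 0.889 = 88.9%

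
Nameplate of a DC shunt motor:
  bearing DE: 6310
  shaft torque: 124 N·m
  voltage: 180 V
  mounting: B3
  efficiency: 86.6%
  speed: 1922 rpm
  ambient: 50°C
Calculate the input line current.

160 A

ω = 2π×1922/60 = 201.3 rad/s; P_out = τω = 124 × 201.3 = 24961 W
P_in = P_out / η = 24961 / 0.866 = 28823 W
I = P_in / V = 28823 / 180 = 160 A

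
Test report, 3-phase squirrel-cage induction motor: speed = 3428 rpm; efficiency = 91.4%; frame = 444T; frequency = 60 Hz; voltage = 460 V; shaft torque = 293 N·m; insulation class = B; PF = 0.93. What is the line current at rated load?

ω = 2π×3428/60 = 359 rad/s; P_out = τω = 293 × 359 = 105187 W
P_in = P_out / η = 105187 / 0.914 = 115084 W
I_L = P_in / (√3·V_L·cosφ) = 115084 / (1.732 × 460 × 0.93) = 155 A

155 A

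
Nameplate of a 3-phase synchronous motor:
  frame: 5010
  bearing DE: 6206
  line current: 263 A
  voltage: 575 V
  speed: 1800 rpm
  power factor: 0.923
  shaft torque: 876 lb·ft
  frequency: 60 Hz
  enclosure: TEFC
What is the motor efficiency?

92.6 %

τ = 876 lb·ft × 1.356 = 1188 N·m
ω = 2π × 1800/60 = 188.5 rad/s; P_out = τω = 1188 × 188.5 = 223938 W
P_in = √3·V_L·I_L·cosφ = 1.732 × 575 × 263 × 0.923 = 241754 W
η = P_out / P_in = 223938 / 241754 = 0.926 = 92.6%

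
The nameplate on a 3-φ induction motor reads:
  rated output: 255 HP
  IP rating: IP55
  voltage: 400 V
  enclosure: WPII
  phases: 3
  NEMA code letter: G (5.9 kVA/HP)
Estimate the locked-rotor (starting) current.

2170 A

S_LR = 5.9 × 255 = 1504.5 kVA
I_LR = S_LR/(√3·V_L) = 1504500/(1.732×400) = 2170 A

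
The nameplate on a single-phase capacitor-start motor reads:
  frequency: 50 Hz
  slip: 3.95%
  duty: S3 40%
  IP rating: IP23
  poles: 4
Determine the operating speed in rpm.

1441 rpm

n_s = 120f/p = 120×50/4 = 1500 rpm
n = n_s(1 − s) = 1500 × (1 − 0.0395) = 1441 rpm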